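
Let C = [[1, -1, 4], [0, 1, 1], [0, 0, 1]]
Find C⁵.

[[1, -5, 10], [0, 1, 5], [0, 0, 1]]

C = I + N where N = [[0, -1, 4], [0, 0, 1], [0, 0, 0]] is strictly upper-triangular, so N³ = 0.
(I + N)⁵ = I + 5·N + 10·N² = [[1, -5, 10], [0, 1, 5], [0, 0, 1]].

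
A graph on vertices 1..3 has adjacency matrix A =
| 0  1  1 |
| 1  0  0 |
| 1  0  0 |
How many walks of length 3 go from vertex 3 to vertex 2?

The number of length-3 walks from vertex 3 to vertex 2 is entry (3,2) of A³, where A is the adjacency matrix.
A² = [[2, 0, 0], [0, 1, 1], [0, 1, 1]]
A³ = [[0, 2, 2], [2, 0, 0], [2, 0, 0]]

0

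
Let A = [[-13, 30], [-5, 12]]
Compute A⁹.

tr A = -1 and det A = -6, so the characteristic polynomial is λ² − (-1)λ + (-6) with roots 2 and -3.
Eigenvectors give P = [[2, 3], [1, 1]] with P⁻¹ = [[-1, 3], [1, -2]], and A = P·diag(2, -3)·P⁻¹.
Then A⁹ = P·diag(512, -19683)·P⁻¹ = [[1024, -59049], [512, -19683]] · [[-1, 3], [1, -2]] = [[-60073, 121170], [-20195, 40902]].

[[-60073, 121170], [-20195, 40902]]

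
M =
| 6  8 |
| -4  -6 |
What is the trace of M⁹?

tr M = 0 and det M = -4, so the characteristic polynomial is λ² − (0)λ + (-4) with roots -2 and 2.
Eigenvectors give P = [[-1, 2], [1, -1]] with P⁻¹ = [[1, 2], [1, 1]], and M = P·diag(-2, 2)·P⁻¹.
Then M⁹ = P·diag(-512, 512)·P⁻¹ = [[512, 1024], [-512, -512]] · [[1, 2], [1, 1]] = [[1536, 2048], [-1024, -1536]].

0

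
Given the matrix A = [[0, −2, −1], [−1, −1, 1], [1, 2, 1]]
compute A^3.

[[−3, −8, −4], [−4, −7, 4], [4, 8, 1]]

A^2 = [[1, 0, −3], [2, 5, 1], [−1, −2, 2]]
A^3 = [[−3, −8, −4], [−4, −7, 4], [4, 8, 1]]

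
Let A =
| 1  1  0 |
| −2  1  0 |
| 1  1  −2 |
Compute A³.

A² = [[−1, 2, 0], [−4, −1, 0], [−3, 0, 4]]
A³ = [[−5, 1, 0], [−2, −5, 0], [1, 1, −8]]

[[−5, 1, 0], [−2, −5, 0], [1, 1, −8]]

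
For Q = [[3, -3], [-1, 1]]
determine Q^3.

[[48, -48], [-16, 16]]

Q^2 = [[12, -12], [-4, 4]]
Q^3 = [[48, -48], [-16, 16]]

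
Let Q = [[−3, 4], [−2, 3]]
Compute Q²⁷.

Q² = I (check: tr Q = 0 and det Q = −1), so Q²⁷ = Q since 27 is odd.

[[−3, 4], [−2, 3]]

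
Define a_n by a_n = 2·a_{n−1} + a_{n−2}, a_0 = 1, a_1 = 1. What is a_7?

With companion matrix Q = [[2, 1], [1, 0]], [a_n, a_{n−1}]ᵀ = Q·[a_{n−1}, a_{n−2}]ᵀ, so [a_7, a_6]ᵀ = Q^6·[a_1, a_0]ᵀ.
Q^6 = [[169, 70], [70, 29]], giving [a_7, a_6]ᵀ = [[239], [99]].

239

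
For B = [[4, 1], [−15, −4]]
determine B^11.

B² = I (check: tr B = 0 and det B = −1), so B^11 = B since 11 is odd.

[[4, 1], [−15, −4]]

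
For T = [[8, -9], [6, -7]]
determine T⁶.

[[190, -189], [126, -125]]

tr T = 1 and det T = -2, so the characteristic polynomial is λ² − (1)λ + (-2) with roots -1 and 2.
Eigenvectors give P = [[1, 3], [1, 2]] with P⁻¹ = [[-2, 3], [1, -1]], and T = P·diag(-1, 2)·P⁻¹.
Then T⁶ = P·diag(1, 64)·P⁻¹ = [[1, 192], [1, 128]] · [[-2, 3], [1, -1]] = [[190, -189], [126, -125]].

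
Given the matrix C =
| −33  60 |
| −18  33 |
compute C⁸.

tr C = 0 and det C = −9, so the characteristic polynomial is λ² − (0)λ + (−9) with roots 3 and −3.
Eigenvectors give P = [[5, 2], [3, 1]] with P⁻¹ = [[−1, 2], [3, −5]], and C = P·diag(3, −3)·P⁻¹.
Then C⁸ = P·diag(6561, 6561)·P⁻¹ = [[32805, 13122], [19683, 6561]] · [[−1, 2], [3, −5]] = [[6561, 0], [0, 6561]].

[[6561, 0], [0, 6561]]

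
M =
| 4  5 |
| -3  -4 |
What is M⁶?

M² = I (check: tr M = 0 and det M = -1), so M⁶ = I since 6 is even.

[[1, 0], [0, 1]]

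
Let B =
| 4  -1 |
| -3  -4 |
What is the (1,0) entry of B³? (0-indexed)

B² = [[19, 0], [0, 19]]
B³ = [[76, -19], [-57, -76]]

-57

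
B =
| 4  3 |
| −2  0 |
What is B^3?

B^2 = [[10, 12], [−8, −6]]
B^3 = [[16, 30], [−20, −24]]

[[16, 30], [−20, −24]]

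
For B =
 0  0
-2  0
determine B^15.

[[0, 0], [0, 0]]

B is strictly triangular, hence nilpotent: B^2 = 0, so B^15 = 0.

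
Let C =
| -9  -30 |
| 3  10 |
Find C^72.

C² = C (a projection; rank 1, trace 1), so C^72 = C.

[[-9, -30], [3, 10]]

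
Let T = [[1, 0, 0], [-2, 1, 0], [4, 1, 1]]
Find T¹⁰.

T = I + N where N = [[0, 0, 0], [-2, 0, 0], [4, 1, 0]] is strictly lower-triangular, so N³ = 0.
(I + N)¹⁰ = I + 10·N + 45·N² = [[1, 0, 0], [-20, 1, 0], [-50, 10, 1]].

[[1, 0, 0], [-20, 1, 0], [-50, 10, 1]]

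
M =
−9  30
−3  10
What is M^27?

M² = M (a projection; rank 1, trace 1), so M^27 = M.

[[−9, 30], [−3, 10]]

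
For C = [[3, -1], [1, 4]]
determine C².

[[8, -7], [7, 15]]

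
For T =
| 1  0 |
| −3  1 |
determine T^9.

T = I + N where N = [[0, 0], [−3, 0]] is strictly lower-triangular, so N^2 = 0.
(I + N)^9 = I + 9·N = [[1, 0], [−27, 1]].

[[1, 0], [−27, 1]]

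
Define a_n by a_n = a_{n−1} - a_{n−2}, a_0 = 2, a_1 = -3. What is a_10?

With companion matrix B = [[1, -1], [1, 0]], [a_n, a_{n−1}]ᵀ = B·[a_{n−1}, a_{n−2}]ᵀ, so [a_10, a_9]ᵀ = B⁹·[a_1, a_0]ᵀ.
B⁹ = [[-1, 0], [0, -1]], giving [a_10, a_9]ᵀ = [[3], [-2]].

3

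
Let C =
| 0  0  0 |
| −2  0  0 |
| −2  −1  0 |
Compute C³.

C is strictly triangular, hence nilpotent: C³ = 0, so C³ = 0.

[[0, 0, 0], [0, 0, 0], [0, 0, 0]]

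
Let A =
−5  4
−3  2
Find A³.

tr A = −3 and det A = 2, so the characteristic polynomial is λ² − (−3)λ + (2) with roots −2 and −1.
Eigenvectors give P = [[4, 1], [3, 1]] with P⁻¹ = [[1, −1], [−3, 4]], and A = P·diag(−2, −1)·P⁻¹.
Then A³ = P·diag(−8, −1)·P⁻¹ = [[−32, −1], [−24, −1]] · [[1, −1], [−3, 4]] = [[−29, 28], [−21, 20]].

[[−29, 28], [−21, 20]]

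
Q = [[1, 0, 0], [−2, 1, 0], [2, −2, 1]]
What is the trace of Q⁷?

3

Q = I + N where N = [[0, 0, 0], [−2, 0, 0], [2, −2, 0]] is strictly lower-triangular, so N³ = 0.
(I + N)⁷ = I + 7·N + 21·N² = [[1, 0, 0], [−14, 1, 0], [98, −14, 1]].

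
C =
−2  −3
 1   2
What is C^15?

[[−2, −3], [1, 2]]

C² = I (check: tr C = 0 and det C = −1), so C^15 = C since 15 is odd.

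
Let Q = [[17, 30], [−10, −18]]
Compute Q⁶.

[[−1931, −3990], [1330, 2724]]

tr Q = −1 and det Q = −6, so the characteristic polynomial is λ² − (−1)λ + (−6) with roots −3 and 2.
Eigenvectors give P = [[−3, −2], [2, 1]] with P⁻¹ = [[1, 2], [−2, −3]], and Q = P·diag(−3, 2)·P⁻¹.
Then Q⁶ = P·diag(729, 64)·P⁻¹ = [[−2187, −128], [1458, 64]] · [[1, 2], [−2, −3]] = [[−1931, −3990], [1330, 2724]].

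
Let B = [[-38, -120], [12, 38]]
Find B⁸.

[[256, 0], [0, 256]]

tr B = 0 and det B = -4, so the characteristic polynomial is λ² − (0)λ + (-4) with roots -2 and 2.
Eigenvectors give P = [[10, -3], [-3, 1]] with P⁻¹ = [[1, 3], [3, 10]], and B = P·diag(-2, 2)·P⁻¹.
Then B⁸ = P·diag(256, 256)·P⁻¹ = [[2560, -768], [-768, 256]] · [[1, 3], [3, 10]] = [[256, 0], [0, 256]].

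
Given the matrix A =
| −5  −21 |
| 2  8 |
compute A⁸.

tr A = 3 and det A = 2, so the characteristic polynomial is λ² − (3)λ + (2) with roots 1 and 2.
Eigenvectors give P = [[7, −3], [−2, 1]] with P⁻¹ = [[1, 3], [2, 7]], and A = P·diag(1, 2)·P⁻¹.
Then A⁸ = P·diag(1, 256)·P⁻¹ = [[7, −768], [−2, 256]] · [[1, 3], [2, 7]] = [[−1529, −5355], [510, 1786]].

[[−1529, −5355], [510, 1786]]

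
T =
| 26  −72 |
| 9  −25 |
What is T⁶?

[[568, −1512], [189, −503]]

tr T = 1 and det T = −2, so the characteristic polynomial is λ² − (1)λ + (−2) with roots 2 and −1.
Eigenvectors give P = [[3, −8], [1, −3]] with P⁻¹ = [[3, −8], [1, −3]], and T = P·diag(2, −1)·P⁻¹.
Then T⁶ = P·diag(64, 1)·P⁻¹ = [[192, −8], [64, −3]] · [[3, −8], [1, −3]] = [[568, −1512], [189, −503]].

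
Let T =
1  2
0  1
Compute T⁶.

[[1, 12], [0, 1]]

T = I + N where N = [[0, 2], [0, 0]] is strictly upper-triangular, so N² = 0.
(I + N)⁶ = I + 6·N = [[1, 12], [0, 1]].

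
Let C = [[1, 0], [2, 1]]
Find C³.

C = I + N where N = [[0, 0], [2, 0]] is strictly lower-triangular, so N² = 0.
(I + N)³ = I + 3·N = [[1, 0], [6, 1]].

[[1, 0], [6, 1]]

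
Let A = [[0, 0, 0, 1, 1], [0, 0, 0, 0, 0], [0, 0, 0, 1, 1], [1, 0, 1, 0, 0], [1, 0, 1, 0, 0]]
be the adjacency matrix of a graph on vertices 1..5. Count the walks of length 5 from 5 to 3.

The number of length-5 walks from vertex 5 to vertex 3 is entry (5,3) of A⁵, where A is the adjacency matrix.
A² = [[2, 0, 2, 0, 0], [0, 0, 0, 0, 0], [2, 0, 2, 0, 0], [0, 0, 0, 2, 2], [0, 0, 0, 2, 2]]
A³ = [[0, 0, 0, 4, 4], [0, 0, 0, 0, 0], [0, 0, 0, 4, 4], [4, 0, 4, 0, 0], [4, 0, 4, 0, 0]]
A⁴ = [[8, 0, 8, 0, 0], [0, 0, 0, 0, 0], [8, 0, 8, 0, 0], [0, 0, 0, 8, 8], [0, 0, 0, 8, 8]]
A⁵ = [[0, 0, 0, 16, 16], [0, 0, 0, 0, 0], [0, 0, 0, 16, 16], [16, 0, 16, 0, 0], [16, 0, 16, 0, 0]]

16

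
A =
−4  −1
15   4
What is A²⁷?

[[−4, −1], [15, 4]]

A² = I (check: tr A = 0 and det A = −1), so A²⁷ = A since 27 is odd.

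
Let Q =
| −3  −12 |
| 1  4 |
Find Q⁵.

[[−3, −12], [1, 4]]

Q² = Q (a projection; rank 1, trace 1), so Q⁵ = Q.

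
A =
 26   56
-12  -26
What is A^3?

[[104, 224], [-48, -104]]

tr A = 0 and det A = -4, so the characteristic polynomial is λ² − (0)λ + (-4) with roots 2 and -2.
Eigenvectors give P = [[7, -2], [-3, 1]] with P⁻¹ = [[1, 2], [3, 7]], and A = P·diag(2, -2)·P⁻¹.
Then A^3 = P·diag(8, -8)·P⁻¹ = [[56, 16], [-24, -8]] · [[1, 2], [3, 7]] = [[104, 224], [-48, -104]].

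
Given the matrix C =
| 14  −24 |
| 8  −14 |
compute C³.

tr C = 0 and det C = −4, so the characteristic polynomial is λ² − (0)λ + (−4) with roots 2 and −2.
Eigenvectors give P = [[2, −3], [1, −2]] with P⁻¹ = [[2, −3], [1, −2]], and C = P·diag(2, −2)·P⁻¹.
Then C³ = P·diag(8, −8)·P⁻¹ = [[16, 24], [8, 16]] · [[2, −3], [1, −2]] = [[56, −96], [32, −56]].

[[56, −96], [32, −56]]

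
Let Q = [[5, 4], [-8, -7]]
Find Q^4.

[[-79, -80], [160, 161]]

tr Q = -2 and det Q = -3, so the characteristic polynomial is λ² − (-2)λ + (-3) with roots 1 and -3.
Eigenvectors give P = [[1, 1], [-1, -2]] with P⁻¹ = [[2, 1], [-1, -1]], and Q = P·diag(1, -3)·P⁻¹.
Then Q^4 = P·diag(1, 81)·P⁻¹ = [[1, 81], [-1, -162]] · [[2, 1], [-1, -1]] = [[-79, -80], [160, 161]].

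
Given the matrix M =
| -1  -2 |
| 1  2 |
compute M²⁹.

M² = M (a projection; rank 1, trace 1), so M²⁹ = M.

[[-1, -2], [1, 2]]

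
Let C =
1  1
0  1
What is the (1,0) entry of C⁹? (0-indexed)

0

C = I + N where N = [[0, 1], [0, 0]] is strictly upper-triangular, so N² = 0.
(I + N)⁹ = I + 9·N = [[1, 9], [0, 1]].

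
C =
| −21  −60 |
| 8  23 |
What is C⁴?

[[−399, −1200], [160, 481]]

tr C = 2 and det C = −3, so the characteristic polynomial is λ² − (2)λ + (−3) with roots −1 and 3.
Eigenvectors give P = [[−3, −5], [1, 2]] with P⁻¹ = [[−2, −5], [1, 3]], and C = P·diag(−1, 3)·P⁻¹.
Then C⁴ = P·diag(1, 81)·P⁻¹ = [[−3, −405], [1, 162]] · [[−2, −5], [1, 3]] = [[−399, −1200], [160, 481]].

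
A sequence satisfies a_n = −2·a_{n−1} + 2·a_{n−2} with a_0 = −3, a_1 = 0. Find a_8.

−1968

With companion matrix B = [[−2, 2], [1, 0]], [a_n, a_{n−1}]ᵀ = B·[a_{n−1}, a_{n−2}]ᵀ, so [a_8, a_7]ᵀ = B⁷·[a_1, a_0]ᵀ.
B⁷ = [[−896, 656], [328, −240]], giving [a_8, a_7]ᵀ = [[−1968], [720]].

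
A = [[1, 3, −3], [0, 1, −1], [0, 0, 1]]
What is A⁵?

[[1, 15, −45], [0, 1, −5], [0, 0, 1]]

A = I + N where N = [[0, 3, −3], [0, 0, −1], [0, 0, 0]] is strictly upper-triangular, so N³ = 0.
(I + N)⁵ = I + 5·N + 10·N² = [[1, 15, −45], [0, 1, −5], [0, 0, 1]].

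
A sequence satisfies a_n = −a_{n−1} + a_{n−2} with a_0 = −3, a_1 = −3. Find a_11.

−102

With companion matrix Q = [[−1, 1], [1, 0]], [a_n, a_{n−1}]ᵀ = Q·[a_{n−1}, a_{n−2}]ᵀ, so [a_11, a_10]ᵀ = Q¹⁰·[a_1, a_0]ᵀ.
Q¹⁰ = [[89, −55], [−55, 34]], giving [a_11, a_10]ᵀ = [[−102], [63]].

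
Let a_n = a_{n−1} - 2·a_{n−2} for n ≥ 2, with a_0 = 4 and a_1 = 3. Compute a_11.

With companion matrix T = [[1, -2], [1, 0]], [a_n, a_{n−1}]ᵀ = T·[a_{n−1}, a_{n−2}]ᵀ, so [a_11, a_10]ᵀ = T¹⁰·[a_1, a_0]ᵀ.
T¹⁰ = [[23, 22], [-11, 34]], giving [a_11, a_10]ᵀ = [[157], [103]].

157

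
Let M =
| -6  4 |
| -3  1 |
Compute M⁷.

[[-8364, 8236], [-6177, 6049]]

tr M = -5 and det M = 6, so the characteristic polynomial is λ² − (-5)λ + (6) with roots -2 and -3.
Eigenvectors give P = [[1, -4], [1, -3]] with P⁻¹ = [[-3, 4], [-1, 1]], and M = P·diag(-2, -3)·P⁻¹.
Then M⁷ = P·diag(-128, -2187)·P⁻¹ = [[-128, 8748], [-128, 6561]] · [[-3, 4], [-1, 1]] = [[-8364, 8236], [-6177, 6049]].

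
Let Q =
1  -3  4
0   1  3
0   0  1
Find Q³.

[[1, -9, -15], [0, 1, 9], [0, 0, 1]]

Q = I + N where N = [[0, -3, 4], [0, 0, 3], [0, 0, 0]] is strictly upper-triangular, so N³ = 0.
(I + N)³ = I + 3·N + 3·N² = [[1, -9, -15], [0, 1, 9], [0, 0, 1]].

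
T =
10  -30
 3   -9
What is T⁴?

T² = T (a projection; rank 1, trace 1), so T⁴ = T.

[[10, -30], [3, -9]]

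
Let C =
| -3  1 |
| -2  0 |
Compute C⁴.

C² = [[7, -3], [6, -2]]
C³ = [[-15, 7], [-14, 6]]
C⁴ = [[31, -15], [30, -14]]

[[31, -15], [30, -14]]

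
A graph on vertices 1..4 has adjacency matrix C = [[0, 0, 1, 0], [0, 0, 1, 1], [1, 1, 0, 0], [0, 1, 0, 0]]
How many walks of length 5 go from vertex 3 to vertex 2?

8

The number of length-5 walks from vertex 3 to vertex 2 is entry (3,2) of C^5, where C is the adjacency matrix.
C^2 = [[1, 1, 0, 0], [1, 2, 0, 0], [0, 0, 2, 1], [0, 0, 1, 1]]
C^3 = [[0, 0, 2, 1], [0, 0, 3, 2], [2, 3, 0, 0], [1, 2, 0, 0]]
C^4 = [[2, 3, 0, 0], [3, 5, 0, 0], [0, 0, 5, 3], [0, 0, 3, 2]]
C^5 = [[0, 0, 5, 3], [0, 0, 8, 5], [5, 8, 0, 0], [3, 5, 0, 0]]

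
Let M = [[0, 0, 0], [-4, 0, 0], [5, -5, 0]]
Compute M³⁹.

[[0, 0, 0], [0, 0, 0], [0, 0, 0]]

M is strictly triangular, hence nilpotent: M³ = 0, so M³⁹ = 0.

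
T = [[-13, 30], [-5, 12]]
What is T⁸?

[[19171, -37830], [6305, -12354]]

tr T = -1 and det T = -6, so the characteristic polynomial is λ² − (-1)λ + (-6) with roots 2 and -3.
Eigenvectors give P = [[-2, -3], [-1, -1]] with P⁻¹ = [[1, -3], [-1, 2]], and T = P·diag(2, -3)·P⁻¹.
Then T⁸ = P·diag(256, 6561)·P⁻¹ = [[-512, -19683], [-256, -6561]] · [[1, -3], [-1, 2]] = [[19171, -37830], [6305, -12354]].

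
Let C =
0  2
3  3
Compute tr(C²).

21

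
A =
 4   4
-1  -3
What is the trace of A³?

25

A² = [[12, 4], [-1, 5]]
A³ = [[44, 36], [-9, -19]]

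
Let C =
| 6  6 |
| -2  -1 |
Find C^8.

[[25476, 37830], [-12610, -18659]]

tr C = 5 and det C = 6, so the characteristic polynomial is λ² − (5)λ + (6) with roots 3 and 2.
Eigenvectors give P = [[-2, 3], [1, -2]] with P⁻¹ = [[-2, -3], [-1, -2]], and C = P·diag(3, 2)·P⁻¹.
Then C^8 = P·diag(6561, 256)·P⁻¹ = [[-13122, 768], [6561, -512]] · [[-2, -3], [-1, -2]] = [[25476, 37830], [-12610, -18659]].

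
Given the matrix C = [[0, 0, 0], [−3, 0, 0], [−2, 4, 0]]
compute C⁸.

[[0, 0, 0], [0, 0, 0], [0, 0, 0]]

C is strictly triangular, hence nilpotent: C³ = 0, so C⁸ = 0.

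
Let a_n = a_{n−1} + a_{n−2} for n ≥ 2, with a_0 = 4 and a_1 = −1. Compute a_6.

With companion matrix A = [[1, 1], [1, 0]], [a_n, a_{n−1}]ᵀ = A·[a_{n−1}, a_{n−2}]ᵀ, so [a_6, a_5]ᵀ = A^5·[a_1, a_0]ᵀ.
A^5 = [[8, 5], [5, 3]], giving [a_6, a_5]ᵀ = [[12], [7]].

12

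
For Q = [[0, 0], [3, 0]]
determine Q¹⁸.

Q is strictly triangular, hence nilpotent: Q² = 0, so Q¹⁸ = 0.

[[0, 0], [0, 0]]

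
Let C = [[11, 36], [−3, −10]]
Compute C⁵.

[[131, 396], [−33, −100]]

tr C = 1 and det C = −2, so the characteristic polynomial is λ² − (1)λ + (−2) with roots −1 and 2.
Eigenvectors give P = [[3, −4], [−1, 1]] with P⁻¹ = [[−1, −4], [−1, −3]], and C = P·diag(−1, 2)·P⁻¹.
Then C⁵ = P·diag(−1, 32)·P⁻¹ = [[−3, −128], [1, 32]] · [[−1, −4], [−1, −3]] = [[131, 396], [−33, −100]].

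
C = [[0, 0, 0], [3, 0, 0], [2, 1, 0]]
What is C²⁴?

[[0, 0, 0], [0, 0, 0], [0, 0, 0]]

C is strictly triangular, hence nilpotent: C³ = 0, so C²⁴ = 0.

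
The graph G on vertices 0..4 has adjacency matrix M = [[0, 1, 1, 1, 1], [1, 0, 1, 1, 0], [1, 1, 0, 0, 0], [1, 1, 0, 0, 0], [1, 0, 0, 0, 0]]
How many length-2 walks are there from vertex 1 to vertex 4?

1

The number of length-2 walks from vertex 1 to vertex 4 is entry (1,4) of M^2, where M is the adjacency matrix.
M^2 = [[4, 2, 1, 1, 0], [2, 3, 1, 1, 1], [1, 1, 2, 2, 1], [1, 1, 2, 2, 1], [0, 1, 1, 1, 1]]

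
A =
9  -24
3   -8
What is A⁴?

A² = A (a projection; rank 1, trace 1), so A⁴ = A.

[[9, -24], [3, -8]]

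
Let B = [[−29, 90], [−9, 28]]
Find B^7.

[[−1289, 3870], [−387, 1162]]

tr B = −1 and det B = −2, so the characteristic polynomial is λ² − (−1)λ + (−2) with roots −2 and 1.
Eigenvectors give P = [[−10, −3], [−3, −1]] with P⁻¹ = [[−1, 3], [3, −10]], and B = P·diag(−2, 1)·P⁻¹.
Then B^7 = P·diag(−128, 1)·P⁻¹ = [[1280, −3], [384, −1]] · [[−1, 3], [3, −10]] = [[−1289, 3870], [−387, 1162]].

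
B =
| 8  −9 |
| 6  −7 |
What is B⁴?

[[46, −45], [30, −29]]

tr B = 1 and det B = −2, so the characteristic polynomial is λ² − (1)λ + (−2) with roots 2 and −1.
Eigenvectors give P = [[3, 1], [2, 1]] with P⁻¹ = [[1, −1], [−2, 3]], and B = P·diag(2, −1)·P⁻¹.
Then B⁴ = P·diag(16, 1)·P⁻¹ = [[48, 1], [32, 1]] · [[1, −1], [−2, 3]] = [[46, −45], [30, −29]].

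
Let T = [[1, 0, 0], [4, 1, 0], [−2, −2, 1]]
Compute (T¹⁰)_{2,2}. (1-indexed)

1

T = I + N where N = [[0, 0, 0], [4, 0, 0], [−2, −2, 0]] is strictly lower-triangular, so N³ = 0.
(I + N)¹⁰ = I + 10·N + 45·N² = [[1, 0, 0], [40, 1, 0], [−380, −20, 1]].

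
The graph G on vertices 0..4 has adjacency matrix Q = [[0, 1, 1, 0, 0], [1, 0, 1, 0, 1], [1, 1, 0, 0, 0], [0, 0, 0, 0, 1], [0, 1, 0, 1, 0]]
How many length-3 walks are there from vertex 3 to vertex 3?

0

The number of length-3 walks from vertex 3 to vertex 3 is entry (3,3) of Q^3, where Q is the adjacency matrix.
Q^2 = [[2, 1, 1, 0, 1], [1, 3, 1, 1, 0], [1, 1, 2, 0, 1], [0, 1, 0, 1, 0], [1, 0, 1, 0, 2]]
Q^3 = [[2, 4, 3, 1, 1], [4, 2, 4, 0, 4], [3, 4, 2, 1, 1], [1, 0, 1, 0, 2], [1, 4, 1, 2, 0]]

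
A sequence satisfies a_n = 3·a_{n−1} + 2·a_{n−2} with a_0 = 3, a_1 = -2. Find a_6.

With companion matrix Q = [[3, 2], [1, 0]], [a_n, a_{n−1}]ᵀ = Q·[a_{n−1}, a_{n−2}]ᵀ, so [a_6, a_5]ᵀ = Q⁵·[a_1, a_0]ᵀ.
Q⁵ = [[495, 278], [139, 78]], giving [a_6, a_5]ᵀ = [[-156], [-44]].

-156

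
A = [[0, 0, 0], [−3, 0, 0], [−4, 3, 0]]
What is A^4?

A is strictly triangular, hence nilpotent: A^3 = 0, so A^4 = 0.

[[0, 0, 0], [0, 0, 0], [0, 0, 0]]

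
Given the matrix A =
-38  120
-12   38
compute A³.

tr A = 0 and det A = -4, so the characteristic polynomial is λ² − (0)λ + (-4) with roots -2 and 2.
Eigenvectors give P = [[10, 3], [3, 1]] with P⁻¹ = [[1, -3], [-3, 10]], and A = P·diag(-2, 2)·P⁻¹.
Then A³ = P·diag(-8, 8)·P⁻¹ = [[-80, 24], [-24, 8]] · [[1, -3], [-3, 10]] = [[-152, 480], [-48, 152]].

[[-152, 480], [-48, 152]]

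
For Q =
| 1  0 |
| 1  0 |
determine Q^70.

[[1, 0], [1, 0]]

Q² = Q (a projection; rank 1, trace 1), so Q^70 = Q.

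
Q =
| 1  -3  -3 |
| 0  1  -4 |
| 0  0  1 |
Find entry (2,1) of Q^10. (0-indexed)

0

Q = I + N where N = [[0, -3, -3], [0, 0, -4], [0, 0, 0]] is strictly upper-triangular, so N^3 = 0.
(I + N)^10 = I + 10·N + 45·N^2 = [[1, -30, 510], [0, 1, -40], [0, 0, 1]].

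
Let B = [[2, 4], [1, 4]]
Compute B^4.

B^2 = [[8, 24], [6, 20]]
B^3 = [[40, 128], [32, 104]]
B^4 = [[208, 672], [168, 544]]

[[208, 672], [168, 544]]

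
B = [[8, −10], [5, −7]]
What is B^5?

[[518, −550], [275, −307]]

tr B = 1 and det B = −6, so the characteristic polynomial is λ² − (1)λ + (−6) with roots 3 and −2.
Eigenvectors give P = [[2, 1], [1, 1]] with P⁻¹ = [[1, −1], [−1, 2]], and B = P·diag(3, −2)·P⁻¹.
Then B^5 = P·diag(243, −32)·P⁻¹ = [[486, −32], [243, −32]] · [[1, −1], [−1, 2]] = [[518, −550], [275, −307]].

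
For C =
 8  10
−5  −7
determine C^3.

tr C = 1 and det C = −6, so the characteristic polynomial is λ² − (1)λ + (−6) with roots −2 and 3.
Eigenvectors give P = [[−1, 2], [1, −1]] with P⁻¹ = [[1, 2], [1, 1]], and C = P·diag(−2, 3)·P⁻¹.
Then C^3 = P·diag(−8, 27)·P⁻¹ = [[8, 54], [−8, −27]] · [[1, 2], [1, 1]] = [[62, 70], [−35, −43]].

[[62, 70], [−35, −43]]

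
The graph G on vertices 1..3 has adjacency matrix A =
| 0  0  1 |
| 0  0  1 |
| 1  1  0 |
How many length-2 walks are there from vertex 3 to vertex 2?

0

The number of length-2 walks from vertex 3 to vertex 2 is entry (3,2) of A², where A is the adjacency matrix.
A² = [[1, 1, 0], [1, 1, 0], [0, 0, 2]]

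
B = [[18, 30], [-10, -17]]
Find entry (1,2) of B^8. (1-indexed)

tr B = 1 and det B = -6, so the characteristic polynomial is λ² − (1)λ + (-6) with roots 3 and -2.
Eigenvectors give P = [[2, 3], [-1, -2]] with P⁻¹ = [[2, 3], [-1, -2]], and B = P·diag(3, -2)·P⁻¹.
Then B^8 = P·diag(6561, 256)·P⁻¹ = [[13122, 768], [-6561, -512]] · [[2, 3], [-1, -2]] = [[25476, 37830], [-12610, -18659]].

37830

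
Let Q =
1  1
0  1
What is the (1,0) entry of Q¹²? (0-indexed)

0

Q = I + N where N = [[0, 1], [0, 0]] is strictly upper-triangular, so N² = 0.
(I + N)¹² = I + 12·N = [[1, 12], [0, 1]].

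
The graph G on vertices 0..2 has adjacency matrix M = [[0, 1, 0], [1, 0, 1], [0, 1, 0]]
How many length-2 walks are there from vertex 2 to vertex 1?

The number of length-2 walks from vertex 2 to vertex 1 is entry (2,1) of M², where M is the adjacency matrix.
M² = [[1, 0, 1], [0, 2, 0], [1, 0, 1]]

0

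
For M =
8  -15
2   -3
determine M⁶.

[[4054, -9975], [1330, -3261]]

tr M = 5 and det M = 6, so the characteristic polynomial is λ² − (5)λ + (6) with roots 3 and 2.
Eigenvectors give P = [[-3, 5], [-1, 2]] with P⁻¹ = [[-2, 5], [-1, 3]], and M = P·diag(3, 2)·P⁻¹.
Then M⁶ = P·diag(729, 64)·P⁻¹ = [[-2187, 320], [-729, 128]] · [[-2, 5], [-1, 3]] = [[4054, -9975], [1330, -3261]].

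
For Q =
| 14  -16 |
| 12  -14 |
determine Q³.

tr Q = 0 and det Q = -4, so the characteristic polynomial is λ² − (0)λ + (-4) with roots -2 and 2.
Eigenvectors give P = [[1, 4], [1, 3]] with P⁻¹ = [[-3, 4], [1, -1]], and Q = P·diag(-2, 2)·P⁻¹.
Then Q³ = P·diag(-8, 8)·P⁻¹ = [[-8, 32], [-8, 24]] · [[-3, 4], [1, -1]] = [[56, -64], [48, -56]].

[[56, -64], [48, -56]]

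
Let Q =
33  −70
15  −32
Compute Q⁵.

[[1893, −3850], [825, −1682]]

tr Q = 1 and det Q = −6, so the characteristic polynomial is λ² − (1)λ + (−6) with roots −2 and 3.
Eigenvectors give P = [[2, 7], [1, 3]] with P⁻¹ = [[−3, 7], [1, −2]], and Q = P·diag(−2, 3)·P⁻¹.
Then Q⁵ = P·diag(−32, 243)·P⁻¹ = [[−64, 1701], [−32, 729]] · [[−3, 7], [1, −2]] = [[1893, −3850], [825, −1682]].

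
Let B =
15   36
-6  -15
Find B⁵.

tr B = 0 and det B = -9, so the characteristic polynomial is λ² − (0)λ + (-9) with roots 3 and -3.
Eigenvectors give P = [[-3, -2], [1, 1]] with P⁻¹ = [[-1, -2], [1, 3]], and B = P·diag(3, -3)·P⁻¹.
Then B⁵ = P·diag(243, -243)·P⁻¹ = [[-729, 486], [243, -243]] · [[-1, -2], [1, 3]] = [[1215, 2916], [-486, -1215]].

[[1215, 2916], [-486, -1215]]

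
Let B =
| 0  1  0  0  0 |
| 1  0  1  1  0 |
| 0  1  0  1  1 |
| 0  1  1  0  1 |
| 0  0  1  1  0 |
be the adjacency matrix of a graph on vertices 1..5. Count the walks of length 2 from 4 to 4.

3

The number of length-2 walks from vertex 4 to vertex 4 is entry (4,4) of B², where B is the adjacency matrix.
B² = [[1, 0, 1, 1, 0], [0, 3, 1, 1, 2], [1, 1, 3, 2, 1], [1, 1, 2, 3, 1], [0, 2, 1, 1, 2]]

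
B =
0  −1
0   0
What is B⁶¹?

B is strictly triangular, hence nilpotent: B² = 0, so B⁶¹ = 0.

[[0, 0], [0, 0]]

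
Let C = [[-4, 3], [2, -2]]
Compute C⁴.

C² = [[22, -18], [-12, 10]]
C³ = [[-124, 102], [68, -56]]
C⁴ = [[700, -576], [-384, 316]]

[[700, -576], [-384, 316]]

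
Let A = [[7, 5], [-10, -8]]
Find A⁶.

tr A = -1 and det A = -6, so the characteristic polynomial is λ² − (-1)λ + (-6) with roots 2 and -3.
Eigenvectors give P = [[-1, -1], [1, 2]] with P⁻¹ = [[-2, -1], [1, 1]], and A = P·diag(2, -3)·P⁻¹.
Then A⁶ = P·diag(64, 729)·P⁻¹ = [[-64, -729], [64, 1458]] · [[-2, -1], [1, 1]] = [[-601, -665], [1330, 1394]].

[[-601, -665], [1330, 1394]]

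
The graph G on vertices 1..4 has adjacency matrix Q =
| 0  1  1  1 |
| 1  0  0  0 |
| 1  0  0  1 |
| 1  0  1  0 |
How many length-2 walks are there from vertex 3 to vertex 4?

The number of length-2 walks from vertex 3 to vertex 4 is entry (3,4) of Q^2, where Q is the adjacency matrix.
Q^2 = [[3, 0, 1, 1], [0, 1, 1, 1], [1, 1, 2, 1], [1, 1, 1, 2]]

1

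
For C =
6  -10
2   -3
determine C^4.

[[76, -150], [30, -59]]

tr C = 3 and det C = 2, so the characteristic polynomial is λ² − (3)λ + (2) with roots 1 and 2.
Eigenvectors give P = [[-2, 5], [-1, 2]] with P⁻¹ = [[2, -5], [1, -2]], and C = P·diag(1, 2)·P⁻¹.
Then C^4 = P·diag(1, 16)·P⁻¹ = [[-2, 80], [-1, 32]] · [[2, -5], [1, -2]] = [[76, -150], [30, -59]].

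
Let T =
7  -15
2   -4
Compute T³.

[[43, -105], [14, -34]]

tr T = 3 and det T = 2, so the characteristic polynomial is λ² − (3)λ + (2) with roots 1 and 2.
Eigenvectors give P = [[-5, 3], [-2, 1]] with P⁻¹ = [[1, -3], [2, -5]], and T = P·diag(1, 2)·P⁻¹.
Then T³ = P·diag(1, 8)·P⁻¹ = [[-5, 24], [-2, 8]] · [[1, -3], [2, -5]] = [[43, -105], [14, -34]].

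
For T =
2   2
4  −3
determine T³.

[[16, 30], [60, −59]]

T² = [[12, −2], [−4, 17]]
T³ = [[16, 30], [60, −59]]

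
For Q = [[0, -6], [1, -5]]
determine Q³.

tr Q = -5 and det Q = 6, so the characteristic polynomial is λ² − (-5)λ + (6) with roots -3 and -2.
Eigenvectors give P = [[-2, 3], [-1, 1]] with P⁻¹ = [[1, -3], [1, -2]], and Q = P·diag(-3, -2)·P⁻¹.
Then Q³ = P·diag(-27, -8)·P⁻¹ = [[54, -24], [27, -8]] · [[1, -3], [1, -2]] = [[30, -114], [19, -65]].

[[30, -114], [19, -65]]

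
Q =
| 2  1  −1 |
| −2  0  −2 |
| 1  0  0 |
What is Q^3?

Q^2 = [[1, 2, −4], [−6, −2, 2], [2, 1, −1]]
Q^3 = [[−6, 1, −5], [−6, −6, 10], [1, 2, −4]]

[[−6, 1, −5], [−6, −6, 10], [1, 2, −4]]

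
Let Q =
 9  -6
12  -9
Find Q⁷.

[[6561, -4374], [8748, -6561]]

tr Q = 0 and det Q = -9, so the characteristic polynomial is λ² − (0)λ + (-9) with roots -3 and 3.
Eigenvectors give P = [[-1, 1], [-2, 1]] with P⁻¹ = [[1, -1], [2, -1]], and Q = P·diag(-3, 3)·P⁻¹.
Then Q⁷ = P·diag(-2187, 2187)·P⁻¹ = [[2187, 2187], [4374, 2187]] · [[1, -1], [2, -1]] = [[6561, -4374], [8748, -6561]].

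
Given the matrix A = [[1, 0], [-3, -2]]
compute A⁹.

[[1, 0], [-513, -512]]

tr A = -1 and det A = -2, so the characteristic polynomial is λ² − (-1)λ + (-2) with roots -2 and 1.
Eigenvectors give P = [[0, -1], [1, 1]] with P⁻¹ = [[1, 1], [-1, 0]], and A = P·diag(-2, 1)·P⁻¹.
Then A⁹ = P·diag(-512, 1)·P⁻¹ = [[0, -1], [-512, 1]] · [[1, 1], [-1, 0]] = [[1, 0], [-513, -512]].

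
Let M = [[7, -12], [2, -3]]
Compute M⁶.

tr M = 4 and det M = 3, so the characteristic polynomial is λ² − (4)λ + (3) with roots 1 and 3.
Eigenvectors give P = [[2, -3], [1, -1]] with P⁻¹ = [[-1, 3], [-1, 2]], and M = P·diag(1, 3)·P⁻¹.
Then M⁶ = P·diag(1, 729)·P⁻¹ = [[2, -2187], [1, -729]] · [[-1, 3], [-1, 2]] = [[2185, -4368], [728, -1455]].

[[2185, -4368], [728, -1455]]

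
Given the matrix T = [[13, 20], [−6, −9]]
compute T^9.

[[118093, 196820], [−59046, −98409]]

tr T = 4 and det T = 3, so the characteristic polynomial is λ² − (4)λ + (3) with roots 1 and 3.
Eigenvectors give P = [[5, −2], [−3, 1]] with P⁻¹ = [[−1, −2], [−3, −5]], and T = P·diag(1, 3)·P⁻¹.
Then T^9 = P·diag(1, 19683)·P⁻¹ = [[5, −39366], [−3, 19683]] · [[−1, −2], [−3, −5]] = [[118093, 196820], [−59046, −98409]].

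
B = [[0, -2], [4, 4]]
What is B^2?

[[-8, -8], [16, 8]]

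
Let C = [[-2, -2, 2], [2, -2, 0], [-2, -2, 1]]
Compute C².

[[-4, 4, -2], [-8, 0, 4], [-2, 6, -3]]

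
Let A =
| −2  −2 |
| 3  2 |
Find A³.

A² = [[−2, 0], [0, −2]]
A³ = [[4, 4], [−6, −4]]

[[4, 4], [−6, −4]]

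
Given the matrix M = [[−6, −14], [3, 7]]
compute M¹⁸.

[[−6, −14], [3, 7]]

M² = M (a projection; rank 1, trace 1), so M¹⁸ = M.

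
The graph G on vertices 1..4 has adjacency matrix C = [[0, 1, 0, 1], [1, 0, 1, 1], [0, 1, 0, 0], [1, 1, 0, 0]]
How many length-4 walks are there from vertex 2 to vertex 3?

2

The number of length-4 walks from vertex 2 to vertex 3 is entry (2,3) of C^4, where C is the adjacency matrix.
C^2 = [[2, 1, 1, 1], [1, 3, 0, 1], [1, 0, 1, 1], [1, 1, 1, 2]]
C^3 = [[2, 4, 1, 3], [4, 2, 3, 4], [1, 3, 0, 1], [3, 4, 1, 2]]
C^4 = [[7, 6, 4, 6], [6, 11, 2, 6], [4, 2, 3, 4], [6, 6, 4, 7]]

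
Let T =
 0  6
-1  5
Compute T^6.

[[-1266, 3990], [-665, 2059]]

tr T = 5 and det T = 6, so the characteristic polynomial is λ² − (5)λ + (6) with roots 2 and 3.
Eigenvectors give P = [[3, -2], [1, -1]] with P⁻¹ = [[1, -2], [1, -3]], and T = P·diag(2, 3)·P⁻¹.
Then T^6 = P·diag(64, 729)·P⁻¹ = [[192, -1458], [64, -729]] · [[1, -2], [1, -3]] = [[-1266, 3990], [-665, 2059]].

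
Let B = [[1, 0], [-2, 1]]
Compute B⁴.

B = I + N where N = [[0, 0], [-2, 0]] is strictly lower-triangular, so N² = 0.
(I + N)⁴ = I + 4·N = [[1, 0], [-8, 1]].

[[1, 0], [-8, 1]]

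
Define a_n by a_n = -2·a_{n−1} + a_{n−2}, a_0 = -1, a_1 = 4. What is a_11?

25342

With companion matrix C = [[-2, 1], [1, 0]], [a_n, a_{n−1}]ᵀ = C·[a_{n−1}, a_{n−2}]ᵀ, so [a_11, a_10]ᵀ = C¹⁰·[a_1, a_0]ᵀ.
C¹⁰ = [[5741, -2378], [-2378, 985]], giving [a_11, a_10]ᵀ = [[25342], [-10497]].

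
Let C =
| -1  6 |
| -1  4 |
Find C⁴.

tr C = 3 and det C = 2, so the characteristic polynomial is λ² − (3)λ + (2) with roots 1 and 2.
Eigenvectors give P = [[3, -2], [1, -1]] with P⁻¹ = [[1, -2], [1, -3]], and C = P·diag(1, 2)·P⁻¹.
Then C⁴ = P·diag(1, 16)·P⁻¹ = [[3, -32], [1, -16]] · [[1, -2], [1, -3]] = [[-29, 90], [-15, 46]].

[[-29, 90], [-15, 46]]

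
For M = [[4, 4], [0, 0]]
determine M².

[[16, 16], [0, 0]]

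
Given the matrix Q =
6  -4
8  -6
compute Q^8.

tr Q = 0 and det Q = -4, so the characteristic polynomial is λ² − (0)λ + (-4) with roots -2 and 2.
Eigenvectors give P = [[-1, 1], [-2, 1]] with P⁻¹ = [[1, -1], [2, -1]], and Q = P·diag(-2, 2)·P⁻¹.
Then Q^8 = P·diag(256, 256)·P⁻¹ = [[-256, 256], [-512, 256]] · [[1, -1], [2, -1]] = [[256, 0], [0, 256]].

[[256, 0], [0, 256]]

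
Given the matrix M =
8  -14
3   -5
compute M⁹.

tr M = 3 and det M = 2, so the characteristic polynomial is λ² − (3)λ + (2) with roots 2 and 1.
Eigenvectors give P = [[7, 2], [3, 1]] with P⁻¹ = [[1, -2], [-3, 7]], and M = P·diag(2, 1)·P⁻¹.
Then M⁹ = P·diag(512, 1)·P⁻¹ = [[3584, 2], [1536, 1]] · [[1, -2], [-3, 7]] = [[3578, -7154], [1533, -3065]].

[[3578, -7154], [1533, -3065]]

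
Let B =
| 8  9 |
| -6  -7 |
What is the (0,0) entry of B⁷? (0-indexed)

tr B = 1 and det B = -2, so the characteristic polynomial is λ² − (1)λ + (-2) with roots -1 and 2.
Eigenvectors give P = [[-1, 3], [1, -2]] with P⁻¹ = [[2, 3], [1, 1]], and B = P·diag(-1, 2)·P⁻¹.
Then B⁷ = P·diag(-1, 128)·P⁻¹ = [[1, 384], [-1, -256]] · [[2, 3], [1, 1]] = [[386, 387], [-258, -259]].

386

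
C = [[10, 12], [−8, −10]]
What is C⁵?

[[160, 192], [−128, −160]]

tr C = 0 and det C = −4, so the characteristic polynomial is λ² − (0)λ + (−4) with roots −2 and 2.
Eigenvectors give P = [[1, 3], [−1, −2]] with P⁻¹ = [[−2, −3], [1, 1]], and C = P·diag(−2, 2)·P⁻¹.
Then C⁵ = P·diag(−32, 32)·P⁻¹ = [[−32, 96], [32, −64]] · [[−2, −3], [1, 1]] = [[160, 192], [−128, −160]].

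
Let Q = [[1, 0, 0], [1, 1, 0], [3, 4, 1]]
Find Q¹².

Q = I + N where N = [[0, 0, 0], [1, 0, 0], [3, 4, 0]] is strictly lower-triangular, so N³ = 0.
(I + N)¹² = I + 12·N + 66·N² = [[1, 0, 0], [12, 1, 0], [300, 48, 1]].

[[1, 0, 0], [12, 1, 0], [300, 48, 1]]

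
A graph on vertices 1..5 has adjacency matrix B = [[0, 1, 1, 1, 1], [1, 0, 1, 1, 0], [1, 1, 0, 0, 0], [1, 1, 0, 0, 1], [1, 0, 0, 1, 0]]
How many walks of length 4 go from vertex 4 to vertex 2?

The number of length-4 walks from vertex 4 to vertex 2 is entry (4,2) of B⁴, where B is the adjacency matrix.
B² = [[4, 2, 1, 2, 1], [2, 3, 1, 1, 2], [1, 1, 2, 2, 1], [2, 1, 2, 3, 1], [1, 2, 1, 1, 2]]
B³ = [[6, 7, 6, 7, 6], [7, 4, 5, 7, 3], [6, 5, 2, 3, 3], [7, 7, 3, 4, 5], [6, 3, 3, 5, 2]]
B⁴ = [[26, 19, 13, 19, 13], [19, 19, 11, 14, 14], [13, 11, 11, 14, 9], [19, 14, 14, 19, 11], [13, 14, 9, 11, 11]]

14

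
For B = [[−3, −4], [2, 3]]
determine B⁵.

B² = I (check: tr B = 0 and det B = −1), so B⁵ = B since 5 is odd.

[[−3, −4], [2, 3]]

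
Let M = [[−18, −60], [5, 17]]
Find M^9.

[[−80268, −242340], [20195, 61097]]

tr M = −1 and det M = −6, so the characteristic polynomial is λ² − (−1)λ + (−6) with roots −3 and 2.
Eigenvectors give P = [[4, −3], [−1, 1]] with P⁻¹ = [[1, 3], [1, 4]], and M = P·diag(−3, 2)·P⁻¹.
Then M^9 = P·diag(−19683, 512)·P⁻¹ = [[−78732, −1536], [19683, 512]] · [[1, 3], [1, 4]] = [[−80268, −242340], [20195, 61097]].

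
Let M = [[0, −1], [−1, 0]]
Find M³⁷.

M² = I (check: tr M = 0 and det M = −1), so M³⁷ = M since 37 is odd.

[[0, −1], [−1, 0]]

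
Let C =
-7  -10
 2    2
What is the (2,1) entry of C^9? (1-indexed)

38342

tr C = -5 and det C = 6, so the characteristic polynomial is λ² − (-5)λ + (6) with roots -2 and -3.
Eigenvectors give P = [[-2, 5], [1, -2]] with P⁻¹ = [[2, 5], [1, 2]], and C = P·diag(-2, -3)·P⁻¹.
Then C^9 = P·diag(-512, -19683)·P⁻¹ = [[1024, -98415], [-512, 39366]] · [[2, 5], [1, 2]] = [[-96367, -191710], [38342, 76172]].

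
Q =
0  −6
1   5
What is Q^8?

[[−12354, −37830], [6305, 19171]]

tr Q = 5 and det Q = 6, so the characteristic polynomial is λ² − (5)λ + (6) with roots 3 and 2.
Eigenvectors give P = [[2, −3], [−1, 1]] with P⁻¹ = [[−1, −3], [−1, −2]], and Q = P·diag(3, 2)·P⁻¹.
Then Q^8 = P·diag(6561, 256)·P⁻¹ = [[13122, −768], [−6561, 256]] · [[−1, −3], [−1, −2]] = [[−12354, −37830], [6305, 19171]].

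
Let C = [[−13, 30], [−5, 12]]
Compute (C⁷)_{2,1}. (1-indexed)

tr C = −1 and det C = −6, so the characteristic polynomial is λ² − (−1)λ + (−6) with roots −3 and 2.
Eigenvectors give P = [[−3, 2], [−1, 1]] with P⁻¹ = [[−1, 2], [−1, 3]], and C = P·diag(−3, 2)·P⁻¹.
Then C⁷ = P·diag(−2187, 128)·P⁻¹ = [[6561, 256], [2187, 128]] · [[−1, 2], [−1, 3]] = [[−6817, 13890], [−2315, 4758]].

−2315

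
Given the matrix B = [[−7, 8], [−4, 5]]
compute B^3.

[[−55, 56], [−28, 29]]

tr B = −2 and det B = −3, so the characteristic polynomial is λ² − (−2)λ + (−3) with roots 1 and −3.
Eigenvectors give P = [[1, −2], [1, −1]] with P⁻¹ = [[−1, 2], [−1, 1]], and B = P·diag(1, −3)·P⁻¹.
Then B^3 = P·diag(1, −27)·P⁻¹ = [[1, 54], [1, 27]] · [[−1, 2], [−1, 1]] = [[−55, 56], [−28, 29]].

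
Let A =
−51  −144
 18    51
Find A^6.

tr A = 0 and det A = −9, so the characteristic polynomial is λ² − (0)λ + (−9) with roots 3 and −3.
Eigenvectors give P = [[8, −3], [−3, 1]] with P⁻¹ = [[−1, −3], [−3, −8]], and A = P·diag(3, −3)·P⁻¹.
Then A^6 = P·diag(729, 729)·P⁻¹ = [[5832, −2187], [−2187, 729]] · [[−1, −3], [−3, −8]] = [[729, 0], [0, 729]].

[[729, 0], [0, 729]]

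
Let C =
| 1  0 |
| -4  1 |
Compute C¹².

[[1, 0], [-48, 1]]

C = I + N where N = [[0, 0], [-4, 0]] is strictly lower-triangular, so N² = 0.
(I + N)¹² = I + 12·N = [[1, 0], [-48, 1]].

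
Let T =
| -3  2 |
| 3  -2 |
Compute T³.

T² = [[15, -10], [-15, 10]]
T³ = [[-75, 50], [75, -50]]

[[-75, 50], [75, -50]]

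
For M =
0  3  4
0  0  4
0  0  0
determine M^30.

[[0, 0, 0], [0, 0, 0], [0, 0, 0]]

M is strictly triangular, hence nilpotent: M^3 = 0, so M^30 = 0.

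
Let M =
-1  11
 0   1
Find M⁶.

[[1, 0], [0, 1]]

M² = I (check: tr M = 0 and det M = -1), so M⁶ = I since 6 is even.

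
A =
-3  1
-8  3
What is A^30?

[[1, 0], [0, 1]]

A² = I (check: tr A = 0 and det A = -1), so A^30 = I since 30 is even.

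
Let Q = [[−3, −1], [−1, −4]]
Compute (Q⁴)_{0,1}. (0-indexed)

189

Q² = [[10, 7], [7, 17]]
Q³ = [[−37, −38], [−38, −75]]
Q⁴ = [[149, 189], [189, 338]]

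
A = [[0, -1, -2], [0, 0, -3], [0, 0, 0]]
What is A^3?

[[0, 0, 0], [0, 0, 0], [0, 0, 0]]

A is strictly triangular, hence nilpotent: A^3 = 0, so A^3 = 0.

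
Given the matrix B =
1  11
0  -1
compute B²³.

[[1, 11], [0, -1]]

B² = I (check: tr B = 0 and det B = -1), so B²³ = B since 23 is odd.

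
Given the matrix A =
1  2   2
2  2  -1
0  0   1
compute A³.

[[17, 22, 6], [22, 28, 5], [0, 0, 1]]

A² = [[5, 6, 2], [6, 8, 1], [0, 0, 1]]
A³ = [[17, 22, 6], [22, 28, 5], [0, 0, 1]]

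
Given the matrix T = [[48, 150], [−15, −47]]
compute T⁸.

[[63306, 189150], [−18915, −56489]]

tr T = 1 and det T = −6, so the characteristic polynomial is λ² − (1)λ + (−6) with roots −2 and 3.
Eigenvectors give P = [[−3, 10], [1, −3]] with P⁻¹ = [[3, 10], [1, 3]], and T = P·diag(−2, 3)·P⁻¹.
Then T⁸ = P·diag(256, 6561)·P⁻¹ = [[−768, 65610], [256, −19683]] · [[3, 10], [1, 3]] = [[63306, 189150], [−18915, −56489]].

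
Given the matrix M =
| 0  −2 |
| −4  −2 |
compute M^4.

M^2 = [[8, 4], [8, 12]]
M^3 = [[−16, −24], [−48, −40]]
M^4 = [[96, 80], [160, 176]]

[[96, 80], [160, 176]]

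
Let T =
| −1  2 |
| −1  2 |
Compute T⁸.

[[−1, 2], [−1, 2]]

T² = T (a projection; rank 1, trace 1), so T⁸ = T.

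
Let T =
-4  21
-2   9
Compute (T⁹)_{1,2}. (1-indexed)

402591

tr T = 5 and det T = 6, so the characteristic polynomial is λ² − (5)λ + (6) with roots 2 and 3.
Eigenvectors give P = [[7, 3], [2, 1]] with P⁻¹ = [[1, -3], [-2, 7]], and T = P·diag(2, 3)·P⁻¹.
Then T⁹ = P·diag(512, 19683)·P⁻¹ = [[3584, 59049], [1024, 19683]] · [[1, -3], [-2, 7]] = [[-114514, 402591], [-38342, 134709]].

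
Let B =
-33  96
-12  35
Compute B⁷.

tr B = 2 and det B = -3, so the characteristic polynomial is λ² − (2)λ + (-3) with roots -1 and 3.
Eigenvectors give P = [[3, 8], [1, 3]] with P⁻¹ = [[3, -8], [-1, 3]], and B = P·diag(-1, 3)·P⁻¹.
Then B⁷ = P·diag(-1, 2187)·P⁻¹ = [[-3, 17496], [-1, 6561]] · [[3, -8], [-1, 3]] = [[-17505, 52512], [-6564, 19691]].

[[-17505, 52512], [-6564, 19691]]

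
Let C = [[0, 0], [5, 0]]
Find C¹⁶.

C is strictly triangular, hence nilpotent: C² = 0, so C¹⁶ = 0.

[[0, 0], [0, 0]]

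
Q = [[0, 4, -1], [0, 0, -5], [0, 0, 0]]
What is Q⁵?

Q is strictly triangular, hence nilpotent: Q³ = 0, so Q⁵ = 0.

[[0, 0, 0], [0, 0, 0], [0, 0, 0]]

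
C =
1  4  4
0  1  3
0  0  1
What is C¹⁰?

[[1, 40, 580], [0, 1, 30], [0, 0, 1]]

C = I + N where N = [[0, 4, 4], [0, 0, 3], [0, 0, 0]] is strictly upper-triangular, so N³ = 0.
(I + N)¹⁰ = I + 10·N + 45·N² = [[1, 40, 580], [0, 1, 30], [0, 0, 1]].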